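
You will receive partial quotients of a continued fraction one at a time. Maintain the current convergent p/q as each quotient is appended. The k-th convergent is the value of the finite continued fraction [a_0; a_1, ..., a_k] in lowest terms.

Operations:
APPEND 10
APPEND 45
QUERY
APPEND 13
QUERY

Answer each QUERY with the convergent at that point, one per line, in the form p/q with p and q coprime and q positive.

APPEND 10: p_0 = 10·1 + 0 = 10, q_0 = 10·0 + 1 = 1 → 10/1
APPEND 45: p_1 = 45·10 + 1 = 451, q_1 = 45·1 + 0 = 45 → 451/45
APPEND 13: p_2 = 13·451 + 10 = 5873, q_2 = 13·45 + 1 = 586 → 5873/586

451/45
5873/586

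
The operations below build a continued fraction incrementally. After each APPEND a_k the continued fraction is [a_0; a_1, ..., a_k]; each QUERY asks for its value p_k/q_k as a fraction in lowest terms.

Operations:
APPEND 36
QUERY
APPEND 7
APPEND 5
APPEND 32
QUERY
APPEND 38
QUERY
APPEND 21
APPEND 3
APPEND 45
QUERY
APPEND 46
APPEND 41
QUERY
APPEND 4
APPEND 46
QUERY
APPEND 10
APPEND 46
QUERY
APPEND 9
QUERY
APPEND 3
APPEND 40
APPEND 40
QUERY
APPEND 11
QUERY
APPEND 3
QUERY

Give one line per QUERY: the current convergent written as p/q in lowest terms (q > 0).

APPEND 36: p_0 = 36·1 + 0 = 36, q_0 = 36·0 + 1 = 1 → 36/1
APPEND 7: p_1 = 7·36 + 1 = 253, q_1 = 7·1 + 0 = 7 → 253/7
APPEND 5: p_2 = 5·253 + 36 = 1301, q_2 = 5·7 + 1 = 36 → 1301/36
APPEND 32: p_3 = 32·1301 + 253 = 41885, q_3 = 32·36 + 7 = 1159 → 41885/1159
APPEND 38: p_4 = 38·41885 + 1301 = 1592931, q_4 = 38·1159 + 36 = 44078 → 1592931/44078
APPEND 21: p_5 = 21·1592931 + 41885 = 33493436, q_5 = 21·44078 + 1159 = 926797 → 33493436/926797
APPEND 3: p_6 = 3·33493436 + 1592931 = 102073239, q_6 = 3·926797 + 44078 = 2824469 → 102073239/2824469
APPEND 45: p_7 = 45·102073239 + 33493436 = 4626789191, q_7 = 45·2824469 + 926797 = 128027902 → 4626789191/128027902
APPEND 46: p_8 = 46·4626789191 + 102073239 = 212934376025, q_8 = 46·128027902 + 2824469 = 5892107961 → 212934376025/5892107961
APPEND 41: p_9 = 41·212934376025 + 4626789191 = 8734936206216, q_9 = 41·5892107961 + 128027902 = 241704454303 → 8734936206216/241704454303
APPEND 4: p_10 = 4·8734936206216 + 212934376025 = 35152679200889, q_10 = 4·241704454303 + 5892107961 = 972709925173 → 35152679200889/972709925173
APPEND 46: p_11 = 46·35152679200889 + 8734936206216 = 1625758179447110, q_11 = 46·972709925173 + 241704454303 = 44986361012261 → 1625758179447110/44986361012261
APPEND 10: p_12 = 10·1625758179447110 + 35152679200889 = 16292734473671989, q_12 = 10·44986361012261 + 972709925173 = 450836320047783 → 16292734473671989/450836320047783
APPEND 46: p_13 = 46·16292734473671989 + 1625758179447110 = 751091543968358604, q_13 = 46·450836320047783 + 44986361012261 = 20783457083210279 → 751091543968358604/20783457083210279
APPEND 9: p_14 = 9·751091543968358604 + 16292734473671989 = 6776116630188899425, q_14 = 9·20783457083210279 + 450836320047783 = 187501950068940294 → 6776116630188899425/187501950068940294
APPEND 3: p_15 = 3·6776116630188899425 + 751091543968358604 = 21079441434535056879, q_15 = 3·187501950068940294 + 20783457083210279 = 583289307290031161 → 21079441434535056879/583289307290031161
APPEND 40: p_16 = 40·21079441434535056879 + 6776116630188899425 = 849953774011591174585, q_16 = 40·583289307290031161 + 187501950068940294 = 23519074241670186734 → 849953774011591174585/23519074241670186734
APPEND 40: p_17 = 40·849953774011591174585 + 21079441434535056879 = 34019230401898182040279, q_17 = 40·23519074241670186734 + 583289307290031161 = 941346258974097500521 → 34019230401898182040279/941346258974097500521
APPEND 11: p_18 = 11·34019230401898182040279 + 849953774011591174585 = 375061488194891593617654, q_18 = 11·941346258974097500521 + 23519074241670186734 = 10378327922956742692465 → 375061488194891593617654/10378327922956742692465
APPEND 3: p_19 = 3·375061488194891593617654 + 34019230401898182040279 = 1159203694986572962893241, q_19 = 3·10378327922956742692465 + 941346258974097500521 = 32076330027844325577916 → 1159203694986572962893241/32076330027844325577916

36/1
41885/1159
1592931/44078
4626789191/128027902
8734936206216/241704454303
1625758179447110/44986361012261
751091543968358604/20783457083210279
6776116630188899425/187501950068940294
34019230401898182040279/941346258974097500521
375061488194891593617654/10378327922956742692465
1159203694986572962893241/32076330027844325577916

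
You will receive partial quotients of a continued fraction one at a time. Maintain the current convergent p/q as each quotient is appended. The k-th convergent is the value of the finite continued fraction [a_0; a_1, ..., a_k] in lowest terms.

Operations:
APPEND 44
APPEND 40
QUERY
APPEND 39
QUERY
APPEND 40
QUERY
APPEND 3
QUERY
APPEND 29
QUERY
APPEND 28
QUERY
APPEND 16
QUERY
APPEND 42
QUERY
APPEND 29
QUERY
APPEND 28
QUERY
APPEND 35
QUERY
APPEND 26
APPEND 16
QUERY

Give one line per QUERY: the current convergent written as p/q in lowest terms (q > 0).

1761/40
68723/1561
2750681/62480
8320766/189001
244052895/5543509
6841801826/155407253
109712882111/2492059557
4614782850488/104821908647
133938415546263/3042327410320
3754890418145852/85289989397607
131555103050651083/2988191956326565
54918556218811835243/1247440685618539317

APPEND 44: p_0 = 44·1 + 0 = 44, q_0 = 44·0 + 1 = 1 → 44/1
APPEND 40: p_1 = 40·44 + 1 = 1761, q_1 = 40·1 + 0 = 40 → 1761/40
APPEND 39: p_2 = 39·1761 + 44 = 68723, q_2 = 39·40 + 1 = 1561 → 68723/1561
APPEND 40: p_3 = 40·68723 + 1761 = 2750681, q_3 = 40·1561 + 40 = 62480 → 2750681/62480
APPEND 3: p_4 = 3·2750681 + 68723 = 8320766, q_4 = 3·62480 + 1561 = 189001 → 8320766/189001
APPEND 29: p_5 = 29·8320766 + 2750681 = 244052895, q_5 = 29·189001 + 62480 = 5543509 → 244052895/5543509
APPEND 28: p_6 = 28·244052895 + 8320766 = 6841801826, q_6 = 28·5543509 + 189001 = 155407253 → 6841801826/155407253
APPEND 16: p_7 = 16·6841801826 + 244052895 = 109712882111, q_7 = 16·155407253 + 5543509 = 2492059557 → 109712882111/2492059557
APPEND 42: p_8 = 42·109712882111 + 6841801826 = 4614782850488, q_8 = 42·2492059557 + 155407253 = 104821908647 → 4614782850488/104821908647
APPEND 29: p_9 = 29·4614782850488 + 109712882111 = 133938415546263, q_9 = 29·104821908647 + 2492059557 = 3042327410320 → 133938415546263/3042327410320
APPEND 28: p_10 = 28·133938415546263 + 4614782850488 = 3754890418145852, q_10 = 28·3042327410320 + 104821908647 = 85289989397607 → 3754890418145852/85289989397607
APPEND 35: p_11 = 35·3754890418145852 + 133938415546263 = 131555103050651083, q_11 = 35·85289989397607 + 3042327410320 = 2988191956326565 → 131555103050651083/2988191956326565
APPEND 26: p_12 = 26·131555103050651083 + 3754890418145852 = 3424187569735074010, q_12 = 26·2988191956326565 + 85289989397607 = 77778280853888297 → 3424187569735074010/77778280853888297
APPEND 16: p_13 = 16·3424187569735074010 + 131555103050651083 = 54918556218811835243, q_13 = 16·77778280853888297 + 2988191956326565 = 1247440685618539317 → 54918556218811835243/1247440685618539317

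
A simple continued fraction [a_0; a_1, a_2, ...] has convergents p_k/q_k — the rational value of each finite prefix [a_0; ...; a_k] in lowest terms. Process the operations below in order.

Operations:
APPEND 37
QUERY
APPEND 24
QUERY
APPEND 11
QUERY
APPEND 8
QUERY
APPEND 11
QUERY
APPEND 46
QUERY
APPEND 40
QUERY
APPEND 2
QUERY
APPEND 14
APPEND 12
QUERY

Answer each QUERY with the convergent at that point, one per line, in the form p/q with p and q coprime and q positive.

APPEND 37: p_0 = 37·1 + 0 = 37, q_0 = 37·0 + 1 = 1 → 37/1
APPEND 24: p_1 = 24·37 + 1 = 889, q_1 = 24·1 + 0 = 24 → 889/24
APPEND 11: p_2 = 11·889 + 37 = 9816, q_2 = 11·24 + 1 = 265 → 9816/265
APPEND 8: p_3 = 8·9816 + 889 = 79417, q_3 = 8·265 + 24 = 2144 → 79417/2144
APPEND 11: p_4 = 11·79417 + 9816 = 883403, q_4 = 11·2144 + 265 = 23849 → 883403/23849
APPEND 46: p_5 = 46·883403 + 79417 = 40715955, q_5 = 46·23849 + 2144 = 1099198 → 40715955/1099198
APPEND 40: p_6 = 40·40715955 + 883403 = 1629521603, q_6 = 40·1099198 + 23849 = 43991769 → 1629521603/43991769
APPEND 2: p_7 = 2·1629521603 + 40715955 = 3299759161, q_7 = 2·43991769 + 1099198 = 89082736 → 3299759161/89082736
APPEND 14: p_8 = 14·3299759161 + 1629521603 = 47826149857, q_8 = 14·89082736 + 43991769 = 1291150073 → 47826149857/1291150073
APPEND 12: p_9 = 12·47826149857 + 3299759161 = 577213557445, q_9 = 12·1291150073 + 89082736 = 15582883612 → 577213557445/15582883612

37/1
889/24
9816/265
79417/2144
883403/23849
40715955/1099198
1629521603/43991769
3299759161/89082736
577213557445/15582883612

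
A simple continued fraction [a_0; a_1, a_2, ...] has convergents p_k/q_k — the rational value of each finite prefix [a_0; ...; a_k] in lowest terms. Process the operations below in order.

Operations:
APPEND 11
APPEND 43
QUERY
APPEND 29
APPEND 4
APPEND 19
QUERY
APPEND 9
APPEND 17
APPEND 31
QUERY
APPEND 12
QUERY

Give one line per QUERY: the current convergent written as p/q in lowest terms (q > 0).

474/43
1068295/96913
5138960041/466193359
61832981456/5609330505

APPEND 11: p_0 = 11·1 + 0 = 11, q_0 = 11·0 + 1 = 1 → 11/1
APPEND 43: p_1 = 43·11 + 1 = 474, q_1 = 43·1 + 0 = 43 → 474/43
APPEND 29: p_2 = 29·474 + 11 = 13757, q_2 = 29·43 + 1 = 1248 → 13757/1248
APPEND 4: p_3 = 4·13757 + 474 = 55502, q_3 = 4·1248 + 43 = 5035 → 55502/5035
APPEND 19: p_4 = 19·55502 + 13757 = 1068295, q_4 = 19·5035 + 1248 = 96913 → 1068295/96913
APPEND 9: p_5 = 9·1068295 + 55502 = 9670157, q_5 = 9·96913 + 5035 = 877252 → 9670157/877252
APPEND 17: p_6 = 17·9670157 + 1068295 = 165460964, q_6 = 17·877252 + 96913 = 15010197 → 165460964/15010197
APPEND 31: p_7 = 31·165460964 + 9670157 = 5138960041, q_7 = 31·15010197 + 877252 = 466193359 → 5138960041/466193359
APPEND 12: p_8 = 12·5138960041 + 165460964 = 61832981456, q_8 = 12·466193359 + 15010197 = 5609330505 → 61832981456/5609330505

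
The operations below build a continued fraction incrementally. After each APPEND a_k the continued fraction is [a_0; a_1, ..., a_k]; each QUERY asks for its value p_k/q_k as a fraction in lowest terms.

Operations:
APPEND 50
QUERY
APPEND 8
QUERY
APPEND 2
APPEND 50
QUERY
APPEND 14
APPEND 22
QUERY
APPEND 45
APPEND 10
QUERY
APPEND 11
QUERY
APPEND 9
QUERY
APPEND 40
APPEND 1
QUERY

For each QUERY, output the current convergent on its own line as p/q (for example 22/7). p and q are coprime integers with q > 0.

50/1
401/8
43001/858
13306053/265496
6007058563/119858986
66677019444/1330408195
606100233559/12093532741
24916786595363/497165250576

APPEND 50: p_0 = 50·1 + 0 = 50, q_0 = 50·0 + 1 = 1 → 50/1
APPEND 8: p_1 = 8·50 + 1 = 401, q_1 = 8·1 + 0 = 8 → 401/8
APPEND 2: p_2 = 2·401 + 50 = 852, q_2 = 2·8 + 1 = 17 → 852/17
APPEND 50: p_3 = 50·852 + 401 = 43001, q_3 = 50·17 + 8 = 858 → 43001/858
APPEND 14: p_4 = 14·43001 + 852 = 602866, q_4 = 14·858 + 17 = 12029 → 602866/12029
APPEND 22: p_5 = 22·602866 + 43001 = 13306053, q_5 = 22·12029 + 858 = 265496 → 13306053/265496
APPEND 45: p_6 = 45·13306053 + 602866 = 599375251, q_6 = 45·265496 + 12029 = 11959349 → 599375251/11959349
APPEND 10: p_7 = 10·599375251 + 13306053 = 6007058563, q_7 = 10·11959349 + 265496 = 119858986 → 6007058563/119858986
APPEND 11: p_8 = 11·6007058563 + 599375251 = 66677019444, q_8 = 11·119858986 + 11959349 = 1330408195 → 66677019444/1330408195
APPEND 9: p_9 = 9·66677019444 + 6007058563 = 606100233559, q_9 = 9·1330408195 + 119858986 = 12093532741 → 606100233559/12093532741
APPEND 40: p_10 = 40·606100233559 + 66677019444 = 24310686361804, q_10 = 40·12093532741 + 1330408195 = 485071717835 → 24310686361804/485071717835
APPEND 1: p_11 = 1·24310686361804 + 606100233559 = 24916786595363, q_11 = 1·485071717835 + 12093532741 = 497165250576 → 24916786595363/497165250576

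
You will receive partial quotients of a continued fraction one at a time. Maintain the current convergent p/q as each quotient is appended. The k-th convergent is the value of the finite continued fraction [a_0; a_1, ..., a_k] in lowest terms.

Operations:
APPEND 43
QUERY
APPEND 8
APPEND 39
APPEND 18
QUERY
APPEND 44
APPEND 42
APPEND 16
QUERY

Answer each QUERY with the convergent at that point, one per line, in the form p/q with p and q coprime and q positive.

APPEND 43: p_0 = 43·1 + 0 = 43, q_0 = 43·0 + 1 = 1 → 43/1
APPEND 8: p_1 = 8·43 + 1 = 345, q_1 = 8·1 + 0 = 8 → 345/8
APPEND 39: p_2 = 39·345 + 43 = 13498, q_2 = 39·8 + 1 = 313 → 13498/313
APPEND 18: p_3 = 18·13498 + 345 = 243309, q_3 = 18·313 + 8 = 5642 → 243309/5642
APPEND 44: p_4 = 44·243309 + 13498 = 10719094, q_4 = 44·5642 + 313 = 248561 → 10719094/248561
APPEND 42: p_5 = 42·10719094 + 243309 = 450445257, q_5 = 42·248561 + 5642 = 10445204 → 450445257/10445204
APPEND 16: p_6 = 16·450445257 + 10719094 = 7217843206, q_6 = 16·10445204 + 248561 = 167371825 → 7217843206/167371825

43/1
243309/5642
7217843206/167371825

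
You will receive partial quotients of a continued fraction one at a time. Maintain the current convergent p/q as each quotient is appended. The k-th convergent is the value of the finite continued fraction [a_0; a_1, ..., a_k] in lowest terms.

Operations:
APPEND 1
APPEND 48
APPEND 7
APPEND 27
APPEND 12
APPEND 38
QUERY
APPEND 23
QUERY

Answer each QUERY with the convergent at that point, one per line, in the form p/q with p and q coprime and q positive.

APPEND 1: p_0 = 1·1 + 0 = 1, q_0 = 1·0 + 1 = 1 → 1/1
APPEND 48: p_1 = 48·1 + 1 = 49, q_1 = 48·1 + 0 = 48 → 49/48
APPEND 7: p_2 = 7·49 + 1 = 344, q_2 = 7·48 + 1 = 337 → 344/337
APPEND 27: p_3 = 27·344 + 49 = 9337, q_3 = 27·337 + 48 = 9147 → 9337/9147
APPEND 12: p_4 = 12·9337 + 344 = 112388, q_4 = 12·9147 + 337 = 110101 → 112388/110101
APPEND 38: p_5 = 38·112388 + 9337 = 4280081, q_5 = 38·110101 + 9147 = 4192985 → 4280081/4192985
APPEND 23: p_6 = 23·4280081 + 112388 = 98554251, q_6 = 23·4192985 + 110101 = 96548756 → 98554251/96548756

4280081/4192985
98554251/96548756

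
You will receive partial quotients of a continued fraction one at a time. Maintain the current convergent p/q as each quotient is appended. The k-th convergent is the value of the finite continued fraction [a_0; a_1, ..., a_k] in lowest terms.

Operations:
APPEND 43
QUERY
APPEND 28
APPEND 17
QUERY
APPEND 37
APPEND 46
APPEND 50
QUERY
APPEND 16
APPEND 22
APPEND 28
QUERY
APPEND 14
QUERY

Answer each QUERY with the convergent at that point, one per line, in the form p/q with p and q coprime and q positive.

43/1
20528/477
1751491441/40698627
17361369282738/403418410223
243678216758513/5662242258071

APPEND 43: p_0 = 43·1 + 0 = 43, q_0 = 43·0 + 1 = 1 → 43/1
APPEND 28: p_1 = 28·43 + 1 = 1205, q_1 = 28·1 + 0 = 28 → 1205/28
APPEND 17: p_2 = 17·1205 + 43 = 20528, q_2 = 17·28 + 1 = 477 → 20528/477
APPEND 37: p_3 = 37·20528 + 1205 = 760741, q_3 = 37·477 + 28 = 17677 → 760741/17677
APPEND 46: p_4 = 46·760741 + 20528 = 35014614, q_4 = 46·17677 + 477 = 813619 → 35014614/813619
APPEND 50: p_5 = 50·35014614 + 760741 = 1751491441, q_5 = 50·813619 + 17677 = 40698627 → 1751491441/40698627
APPEND 16: p_6 = 16·1751491441 + 35014614 = 28058877670, q_6 = 16·40698627 + 813619 = 651991651 → 28058877670/651991651
APPEND 22: p_7 = 22·28058877670 + 1751491441 = 619046800181, q_7 = 22·651991651 + 40698627 = 14384514949 → 619046800181/14384514949
APPEND 28: p_8 = 28·619046800181 + 28058877670 = 17361369282738, q_8 = 28·14384514949 + 651991651 = 403418410223 → 17361369282738/403418410223
APPEND 14: p_9 = 14·17361369282738 + 619046800181 = 243678216758513, q_9 = 14·403418410223 + 14384514949 = 5662242258071 → 243678216758513/5662242258071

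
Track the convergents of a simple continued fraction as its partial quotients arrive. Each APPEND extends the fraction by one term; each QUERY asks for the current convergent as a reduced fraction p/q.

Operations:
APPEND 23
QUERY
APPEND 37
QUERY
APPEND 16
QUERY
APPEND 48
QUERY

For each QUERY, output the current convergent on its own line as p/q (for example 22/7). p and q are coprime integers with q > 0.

APPEND 23: p_0 = 23·1 + 0 = 23, q_0 = 23·0 + 1 = 1 → 23/1
APPEND 37: p_1 = 37·23 + 1 = 852, q_1 = 37·1 + 0 = 37 → 852/37
APPEND 16: p_2 = 16·852 + 23 = 13655, q_2 = 16·37 + 1 = 593 → 13655/593
APPEND 48: p_3 = 48·13655 + 852 = 656292, q_3 = 48·593 + 37 = 28501 → 656292/28501

23/1
852/37
13655/593
656292/28501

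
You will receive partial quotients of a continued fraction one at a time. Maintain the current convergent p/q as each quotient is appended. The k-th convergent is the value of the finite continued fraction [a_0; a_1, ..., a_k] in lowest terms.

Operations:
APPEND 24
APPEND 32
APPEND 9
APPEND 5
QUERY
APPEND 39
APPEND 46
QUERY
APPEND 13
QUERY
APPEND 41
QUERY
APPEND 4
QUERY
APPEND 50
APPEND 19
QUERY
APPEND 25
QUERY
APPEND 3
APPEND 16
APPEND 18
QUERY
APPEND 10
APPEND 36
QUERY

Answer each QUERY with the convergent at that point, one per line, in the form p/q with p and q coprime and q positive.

APPEND 24: p_0 = 24·1 + 0 = 24, q_0 = 24·0 + 1 = 1 → 24/1
APPEND 32: p_1 = 32·24 + 1 = 769, q_1 = 32·1 + 0 = 32 → 769/32
APPEND 9: p_2 = 9·769 + 24 = 6945, q_2 = 9·32 + 1 = 289 → 6945/289
APPEND 5: p_3 = 5·6945 + 769 = 35494, q_3 = 5·289 + 32 = 1477 → 35494/1477
APPEND 39: p_4 = 39·35494 + 6945 = 1391211, q_4 = 39·1477 + 289 = 57892 → 1391211/57892
APPEND 46: p_5 = 46·1391211 + 35494 = 64031200, q_5 = 46·57892 + 1477 = 2664509 → 64031200/2664509
APPEND 13: p_6 = 13·64031200 + 1391211 = 833796811, q_6 = 13·2664509 + 57892 = 34696509 → 833796811/34696509
APPEND 41: p_7 = 41·833796811 + 64031200 = 34249700451, q_7 = 41·34696509 + 2664509 = 1425221378 → 34249700451/1425221378
APPEND 4: p_8 = 4·34249700451 + 833796811 = 137832598615, q_8 = 4·1425221378 + 34696509 = 5735582021 → 137832598615/5735582021
APPEND 50: p_9 = 50·137832598615 + 34249700451 = 6925879631201, q_9 = 50·5735582021 + 1425221378 = 288204322428 → 6925879631201/288204322428
APPEND 19: p_10 = 19·6925879631201 + 137832598615 = 131729545591434, q_10 = 19·288204322428 + 5735582021 = 5481617708153 → 131729545591434/5481617708153
APPEND 25: p_11 = 25·131729545591434 + 6925879631201 = 3300164519417051, q_11 = 25·5481617708153 + 288204322428 = 137328647026253 → 3300164519417051/137328647026253
APPEND 3: p_12 = 3·3300164519417051 + 131729545591434 = 10032223103842587, q_12 = 3·137328647026253 + 5481617708153 = 417467558786912 → 10032223103842587/417467558786912
APPEND 16: p_13 = 16·10032223103842587 + 3300164519417051 = 163815734180898443, q_13 = 16·417467558786912 + 137328647026253 = 6816809587616845 → 163815734180898443/6816809587616845
APPEND 18: p_14 = 18·163815734180898443 + 10032223103842587 = 2958715438360014561, q_14 = 18·6816809587616845 + 417467558786912 = 123120040135890122 → 2958715438360014561/123120040135890122
APPEND 10: p_15 = 10·2958715438360014561 + 163815734180898443 = 29750970117781044053, q_15 = 10·123120040135890122 + 6816809587616845 = 1238017210946518065 → 29750970117781044053/1238017210946518065
APPEND 36: p_16 = 36·29750970117781044053 + 2958715438360014561 = 1073993639678477600469, q_16 = 36·1238017210946518065 + 123120040135890122 = 44691739634210540462 → 1073993639678477600469/44691739634210540462

35494/1477
64031200/2664509
833796811/34696509
34249700451/1425221378
137832598615/5735582021
131729545591434/5481617708153
3300164519417051/137328647026253
2958715438360014561/123120040135890122
1073993639678477600469/44691739634210540462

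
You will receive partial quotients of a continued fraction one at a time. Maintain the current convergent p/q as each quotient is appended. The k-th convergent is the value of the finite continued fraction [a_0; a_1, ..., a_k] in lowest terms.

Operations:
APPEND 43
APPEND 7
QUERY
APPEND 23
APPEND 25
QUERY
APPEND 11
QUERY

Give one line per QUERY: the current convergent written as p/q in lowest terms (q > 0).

APPEND 43: p_0 = 43·1 + 0 = 43, q_0 = 43·0 + 1 = 1 → 43/1
APPEND 7: p_1 = 7·43 + 1 = 302, q_1 = 7·1 + 0 = 7 → 302/7
APPEND 23: p_2 = 23·302 + 43 = 6989, q_2 = 23·7 + 1 = 162 → 6989/162
APPEND 25: p_3 = 25·6989 + 302 = 175027, q_3 = 25·162 + 7 = 4057 → 175027/4057
APPEND 11: p_4 = 11·175027 + 6989 = 1932286, q_4 = 11·4057 + 162 = 44789 → 1932286/44789

302/7
175027/4057
1932286/44789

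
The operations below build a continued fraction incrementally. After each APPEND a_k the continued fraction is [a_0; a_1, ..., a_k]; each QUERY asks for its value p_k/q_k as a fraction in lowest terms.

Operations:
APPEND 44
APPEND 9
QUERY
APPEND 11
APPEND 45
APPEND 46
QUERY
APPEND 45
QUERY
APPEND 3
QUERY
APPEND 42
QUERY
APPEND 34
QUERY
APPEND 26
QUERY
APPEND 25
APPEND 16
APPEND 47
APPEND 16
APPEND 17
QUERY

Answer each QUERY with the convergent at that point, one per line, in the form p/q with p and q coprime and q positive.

397/9
9153443/207514
412103827/9342639
1245464924/28235431
52721630635/1195230741
1793780906514/40666080625
46691025199999/1058513326991
241242302902172189401/5469106569455971768

APPEND 44: p_0 = 44·1 + 0 = 44, q_0 = 44·0 + 1 = 1 → 44/1
APPEND 9: p_1 = 9·44 + 1 = 397, q_1 = 9·1 + 0 = 9 → 397/9
APPEND 11: p_2 = 11·397 + 44 = 4411, q_2 = 11·9 + 1 = 100 → 4411/100
APPEND 45: p_3 = 45·4411 + 397 = 198892, q_3 = 45·100 + 9 = 4509 → 198892/4509
APPEND 46: p_4 = 46·198892 + 4411 = 9153443, q_4 = 46·4509 + 100 = 207514 → 9153443/207514
APPEND 45: p_5 = 45·9153443 + 198892 = 412103827, q_5 = 45·207514 + 4509 = 9342639 → 412103827/9342639
APPEND 3: p_6 = 3·412103827 + 9153443 = 1245464924, q_6 = 3·9342639 + 207514 = 28235431 → 1245464924/28235431
APPEND 42: p_7 = 42·1245464924 + 412103827 = 52721630635, q_7 = 42·28235431 + 9342639 = 1195230741 → 52721630635/1195230741
APPEND 34: p_8 = 34·52721630635 + 1245464924 = 1793780906514, q_8 = 34·1195230741 + 28235431 = 40666080625 → 1793780906514/40666080625
APPEND 26: p_9 = 26·1793780906514 + 52721630635 = 46691025199999, q_9 = 26·40666080625 + 1195230741 = 1058513326991 → 46691025199999/1058513326991
APPEND 25: p_10 = 25·46691025199999 + 1793780906514 = 1169069410906489, q_10 = 25·1058513326991 + 40666080625 = 26503499255400 → 1169069410906489/26503499255400
APPEND 16: p_11 = 16·1169069410906489 + 46691025199999 = 18751801599703823, q_11 = 16·26503499255400 + 1058513326991 = 425114501413391 → 18751801599703823/425114501413391
APPEND 47: p_12 = 47·18751801599703823 + 1169069410906489 = 882503744596986170, q_12 = 47·425114501413391 + 26503499255400 = 20006885065684777 → 882503744596986170/20006885065684777
APPEND 16: p_13 = 16·882503744596986170 + 18751801599703823 = 14138811715151482543, q_13 = 16·20006885065684777 + 425114501413391 = 320535275552369823 → 14138811715151482543/320535275552369823
APPEND 17: p_14 = 17·14138811715151482543 + 882503744596986170 = 241242302902172189401, q_14 = 17·320535275552369823 + 20006885065684777 = 5469106569455971768 → 241242302902172189401/5469106569455971768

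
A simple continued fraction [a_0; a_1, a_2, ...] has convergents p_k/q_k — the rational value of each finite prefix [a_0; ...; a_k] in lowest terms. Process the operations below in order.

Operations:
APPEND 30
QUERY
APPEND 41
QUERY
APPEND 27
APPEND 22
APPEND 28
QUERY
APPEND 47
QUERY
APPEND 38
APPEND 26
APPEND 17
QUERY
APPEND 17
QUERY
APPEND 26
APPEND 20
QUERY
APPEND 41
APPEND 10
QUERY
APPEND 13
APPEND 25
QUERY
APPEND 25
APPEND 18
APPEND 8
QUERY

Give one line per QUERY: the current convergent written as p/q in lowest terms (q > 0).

30/1
1231/41
20560207/684784
967062834/32209265
16305083987435/543061683827
278143387494603/9263921392528
145238806564436863/4837364279183628
59765629829572021823/1990570768923366658
19632646301997998076698/653890404180627988083
71438926723057303883762109/2379364857422009367509804

APPEND 30: p_0 = 30·1 + 0 = 30, q_0 = 30·0 + 1 = 1 → 30/1
APPEND 41: p_1 = 41·30 + 1 = 1231, q_1 = 41·1 + 0 = 41 → 1231/41
APPEND 27: p_2 = 27·1231 + 30 = 33267, q_2 = 27·41 + 1 = 1108 → 33267/1108
APPEND 22: p_3 = 22·33267 + 1231 = 733105, q_3 = 22·1108 + 41 = 24417 → 733105/24417
APPEND 28: p_4 = 28·733105 + 33267 = 20560207, q_4 = 28·24417 + 1108 = 684784 → 20560207/684784
APPEND 47: p_5 = 47·20560207 + 733105 = 967062834, q_5 = 47·684784 + 24417 = 32209265 → 967062834/32209265
APPEND 38: p_6 = 38·967062834 + 20560207 = 36768947899, q_6 = 38·32209265 + 684784 = 1224636854 → 36768947899/1224636854
APPEND 26: p_7 = 26·36768947899 + 967062834 = 956959708208, q_7 = 26·1224636854 + 32209265 = 31872767469 → 956959708208/31872767469
APPEND 17: p_8 = 17·956959708208 + 36768947899 = 16305083987435, q_8 = 17·31872767469 + 1224636854 = 543061683827 → 16305083987435/543061683827
APPEND 17: p_9 = 17·16305083987435 + 956959708208 = 278143387494603, q_9 = 17·543061683827 + 31872767469 = 9263921392528 → 278143387494603/9263921392528
APPEND 26: p_10 = 26·278143387494603 + 16305083987435 = 7248033158847113, q_10 = 26·9263921392528 + 543061683827 = 241405017889555 → 7248033158847113/241405017889555
APPEND 20: p_11 = 20·7248033158847113 + 278143387494603 = 145238806564436863, q_11 = 20·241405017889555 + 9263921392528 = 4837364279183628 → 145238806564436863/4837364279183628
APPEND 41: p_12 = 41·145238806564436863 + 7248033158847113 = 5962039102300758496, q_12 = 41·4837364279183628 + 241405017889555 = 198573340464418303 → 5962039102300758496/198573340464418303
APPEND 10: p_13 = 10·5962039102300758496 + 145238806564436863 = 59765629829572021823, q_13 = 10·198573340464418303 + 4837364279183628 = 1990570768923366658 → 59765629829572021823/1990570768923366658
APPEND 13: p_14 = 13·59765629829572021823 + 5962039102300758496 = 782915226886737042195, q_14 = 13·1990570768923366658 + 198573340464418303 = 26075993336468184857 → 782915226886737042195/26075993336468184857
APPEND 25: p_15 = 25·782915226886737042195 + 59765629829572021823 = 19632646301997998076698, q_15 = 25·26075993336468184857 + 1990570768923366658 = 653890404180627988083 → 19632646301997998076698/653890404180627988083
APPEND 25: p_16 = 25·19632646301997998076698 + 782915226886737042195 = 491599072776836688959645, q_16 = 25·653890404180627988083 + 26075993336468184857 = 16373336097852167886932 → 491599072776836688959645/16373336097852167886932
APPEND 18: p_17 = 18·491599072776836688959645 + 19632646301997998076698 = 8868415956285058399350308, q_17 = 18·16373336097852167886932 + 653890404180627988083 = 295373940165519649952859 → 8868415956285058399350308/295373940165519649952859
APPEND 8: p_18 = 8·8868415956285058399350308 + 491599072776836688959645 = 71438926723057303883762109, q_18 = 8·295373940165519649952859 + 16373336097852167886932 = 2379364857422009367509804 → 71438926723057303883762109/2379364857422009367509804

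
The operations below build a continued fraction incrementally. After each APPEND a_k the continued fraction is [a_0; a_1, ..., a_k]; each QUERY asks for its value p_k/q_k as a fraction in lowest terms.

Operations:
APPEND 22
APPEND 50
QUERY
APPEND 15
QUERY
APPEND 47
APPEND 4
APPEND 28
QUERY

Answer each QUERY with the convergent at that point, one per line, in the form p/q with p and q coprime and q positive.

APPEND 22: p_0 = 22·1 + 0 = 22, q_0 = 22·0 + 1 = 1 → 22/1
APPEND 50: p_1 = 50·22 + 1 = 1101, q_1 = 50·1 + 0 = 50 → 1101/50
APPEND 15: p_2 = 15·1101 + 22 = 16537, q_2 = 15·50 + 1 = 751 → 16537/751
APPEND 47: p_3 = 47·16537 + 1101 = 778340, q_3 = 47·751 + 50 = 35347 → 778340/35347
APPEND 4: p_4 = 4·778340 + 16537 = 3129897, q_4 = 4·35347 + 751 = 142139 → 3129897/142139
APPEND 28: p_5 = 28·3129897 + 778340 = 88415456, q_5 = 28·142139 + 35347 = 4015239 → 88415456/4015239

1101/50
16537/751
88415456/4015239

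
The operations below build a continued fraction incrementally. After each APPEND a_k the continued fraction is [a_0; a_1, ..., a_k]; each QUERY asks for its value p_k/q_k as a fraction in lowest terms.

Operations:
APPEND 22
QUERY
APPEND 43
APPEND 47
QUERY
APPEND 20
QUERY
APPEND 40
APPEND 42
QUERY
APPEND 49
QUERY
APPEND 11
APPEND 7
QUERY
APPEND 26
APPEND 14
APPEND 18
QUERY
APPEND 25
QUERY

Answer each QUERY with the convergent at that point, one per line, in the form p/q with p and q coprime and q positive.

22/1
44531/2022
891567/40483
1500594429/68136847
73564834232/3340326845
5748561231099/261022451839
38122620464387197/1731017460561970
955175086451824794/43371225073220473

APPEND 22: p_0 = 22·1 + 0 = 22, q_0 = 22·0 + 1 = 1 → 22/1
APPEND 43: p_1 = 43·22 + 1 = 947, q_1 = 43·1 + 0 = 43 → 947/43
APPEND 47: p_2 = 47·947 + 22 = 44531, q_2 = 47·43 + 1 = 2022 → 44531/2022
APPEND 20: p_3 = 20·44531 + 947 = 891567, q_3 = 20·2022 + 43 = 40483 → 891567/40483
APPEND 40: p_4 = 40·891567 + 44531 = 35707211, q_4 = 40·40483 + 2022 = 1621342 → 35707211/1621342
APPEND 42: p_5 = 42·35707211 + 891567 = 1500594429, q_5 = 42·1621342 + 40483 = 68136847 → 1500594429/68136847
APPEND 49: p_6 = 49·1500594429 + 35707211 = 73564834232, q_6 = 49·68136847 + 1621342 = 3340326845 → 73564834232/3340326845
APPEND 11: p_7 = 11·73564834232 + 1500594429 = 810713770981, q_7 = 11·3340326845 + 68136847 = 36811732142 → 810713770981/36811732142
APPEND 7: p_8 = 7·810713770981 + 73564834232 = 5748561231099, q_8 = 7·36811732142 + 3340326845 = 261022451839 → 5748561231099/261022451839
APPEND 26: p_9 = 26·5748561231099 + 810713770981 = 150273305779555, q_9 = 26·261022451839 + 36811732142 = 6823395479956 → 150273305779555/6823395479956
APPEND 14: p_10 = 14·150273305779555 + 5748561231099 = 2109574842144869, q_10 = 14·6823395479956 + 261022451839 = 95788559171223 → 2109574842144869/95788559171223
APPEND 18: p_11 = 18·2109574842144869 + 150273305779555 = 38122620464387197, q_11 = 18·95788559171223 + 6823395479956 = 1731017460561970 → 38122620464387197/1731017460561970
APPEND 25: p_12 = 25·38122620464387197 + 2109574842144869 = 955175086451824794, q_12 = 25·1731017460561970 + 95788559171223 = 43371225073220473 → 955175086451824794/43371225073220473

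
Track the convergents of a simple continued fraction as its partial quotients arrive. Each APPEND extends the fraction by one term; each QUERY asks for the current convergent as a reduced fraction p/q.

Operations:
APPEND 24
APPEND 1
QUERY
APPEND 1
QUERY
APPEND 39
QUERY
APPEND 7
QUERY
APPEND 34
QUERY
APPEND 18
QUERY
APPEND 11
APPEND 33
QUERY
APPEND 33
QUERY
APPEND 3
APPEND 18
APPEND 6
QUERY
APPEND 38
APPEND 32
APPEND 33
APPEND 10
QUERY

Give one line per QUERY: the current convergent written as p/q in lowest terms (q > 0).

25/1
49/2
1936/79
13601/555
464370/18949
8372261/341637
3062827214/124981185
101165857303/4128156061
34022078648225/1388298917478
13777515586261020809/562202861609702316

APPEND 24: p_0 = 24·1 + 0 = 24, q_0 = 24·0 + 1 = 1 → 24/1
APPEND 1: p_1 = 1·24 + 1 = 25, q_1 = 1·1 + 0 = 1 → 25/1
APPEND 1: p_2 = 1·25 + 24 = 49, q_2 = 1·1 + 1 = 2 → 49/2
APPEND 39: p_3 = 39·49 + 25 = 1936, q_3 = 39·2 + 1 = 79 → 1936/79
APPEND 7: p_4 = 7·1936 + 49 = 13601, q_4 = 7·79 + 2 = 555 → 13601/555
APPEND 34: p_5 = 34·13601 + 1936 = 464370, q_5 = 34·555 + 79 = 18949 → 464370/18949
APPEND 18: p_6 = 18·464370 + 13601 = 8372261, q_6 = 18·18949 + 555 = 341637 → 8372261/341637
APPEND 11: p_7 = 11·8372261 + 464370 = 92559241, q_7 = 11·341637 + 18949 = 3776956 → 92559241/3776956
APPEND 33: p_8 = 33·92559241 + 8372261 = 3062827214, q_8 = 33·3776956 + 341637 = 124981185 → 3062827214/124981185
APPEND 33: p_9 = 33·3062827214 + 92559241 = 101165857303, q_9 = 33·124981185 + 3776956 = 4128156061 → 101165857303/4128156061
APPEND 3: p_10 = 3·101165857303 + 3062827214 = 306560399123, q_10 = 3·4128156061 + 124981185 = 12509449368 → 306560399123/12509449368
APPEND 18: p_11 = 18·306560399123 + 101165857303 = 5619253041517, q_11 = 18·12509449368 + 4128156061 = 229298244685 → 5619253041517/229298244685
APPEND 6: p_12 = 6·5619253041517 + 306560399123 = 34022078648225, q_12 = 6·229298244685 + 12509449368 = 1388298917478 → 34022078648225/1388298917478
APPEND 38: p_13 = 38·34022078648225 + 5619253041517 = 1298458241674067, q_13 = 38·1388298917478 + 229298244685 = 52984657108849 → 1298458241674067/52984657108849
APPEND 32: p_14 = 32·1298458241674067 + 34022078648225 = 41584685812218369, q_14 = 32·52984657108849 + 1388298917478 = 1696897326400646 → 41584685812218369/1696897326400646
APPEND 33: p_15 = 33·41584685812218369 + 1298458241674067 = 1373593090044880244, q_15 = 33·1696897326400646 + 52984657108849 = 56050596428330167 → 1373593090044880244/56050596428330167
APPEND 10: p_16 = 10·1373593090044880244 + 41584685812218369 = 13777515586261020809, q_16 = 10·56050596428330167 + 1696897326400646 = 562202861609702316 → 13777515586261020809/562202861609702316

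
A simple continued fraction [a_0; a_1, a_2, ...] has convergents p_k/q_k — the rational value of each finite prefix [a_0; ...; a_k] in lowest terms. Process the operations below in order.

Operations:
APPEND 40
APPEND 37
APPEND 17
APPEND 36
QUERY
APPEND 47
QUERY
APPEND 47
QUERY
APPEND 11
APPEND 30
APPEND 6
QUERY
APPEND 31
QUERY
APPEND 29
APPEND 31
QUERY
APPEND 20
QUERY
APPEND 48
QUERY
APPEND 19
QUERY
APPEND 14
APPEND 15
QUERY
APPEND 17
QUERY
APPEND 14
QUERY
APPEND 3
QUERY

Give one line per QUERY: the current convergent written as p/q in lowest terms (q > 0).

APPEND 40: p_0 = 40·1 + 0 = 40, q_0 = 40·0 + 1 = 1 → 40/1
APPEND 37: p_1 = 37·40 + 1 = 1481, q_1 = 37·1 + 0 = 37 → 1481/37
APPEND 17: p_2 = 17·1481 + 40 = 25217, q_2 = 17·37 + 1 = 630 → 25217/630
APPEND 36: p_3 = 36·25217 + 1481 = 909293, q_3 = 36·630 + 37 = 22717 → 909293/22717
APPEND 47: p_4 = 47·909293 + 25217 = 42761988, q_4 = 47·22717 + 630 = 1068329 → 42761988/1068329
APPEND 47: p_5 = 47·42761988 + 909293 = 2010722729, q_5 = 47·1068329 + 22717 = 50234180 → 2010722729/50234180
APPEND 11: p_6 = 11·2010722729 + 42761988 = 22160712007, q_6 = 11·50234180 + 1068329 = 553644309 → 22160712007/553644309
APPEND 30: p_7 = 30·22160712007 + 2010722729 = 666832082939, q_7 = 30·553644309 + 50234180 = 16659563450 → 666832082939/16659563450
APPEND 6: p_8 = 6·666832082939 + 22160712007 = 4023153209641, q_8 = 6·16659563450 + 553644309 = 100511025009 → 4023153209641/100511025009
APPEND 31: p_9 = 31·4023153209641 + 666832082939 = 125384581581810, q_9 = 31·100511025009 + 16659563450 = 3132501338729 → 125384581581810/3132501338729
APPEND 29: p_10 = 29·125384581581810 + 4023153209641 = 3640176019082131, q_10 = 29·3132501338729 + 100511025009 = 90943049848150 → 3640176019082131/90943049848150
APPEND 31: p_11 = 31·3640176019082131 + 125384581581810 = 112970841173127871, q_11 = 31·90943049848150 + 3132501338729 = 2822367046631379 → 112970841173127871/2822367046631379
APPEND 20: p_12 = 20·112970841173127871 + 3640176019082131 = 2263056999481639551, q_12 = 20·2822367046631379 + 90943049848150 = 56538283982475730 → 2263056999481639551/56538283982475730
APPEND 48: p_13 = 48·2263056999481639551 + 112970841173127871 = 108739706816291826319, q_13 = 48·56538283982475730 + 2822367046631379 = 2716659998205466419 → 108739706816291826319/2716659998205466419
APPEND 19: p_14 = 19·108739706816291826319 + 2263056999481639551 = 2068317486509026339612, q_14 = 19·2716659998205466419 + 56538283982475730 = 51673078249886337691 → 2068317486509026339612/51673078249886337691
APPEND 14: p_15 = 14·2068317486509026339612 + 108739706816291826319 = 29065184517942660580887, q_15 = 14·51673078249886337691 + 2716659998205466419 = 726139755496614194093 → 29065184517942660580887/726139755496614194093
APPEND 15: p_16 = 15·29065184517942660580887 + 2068317486509026339612 = 438046085255648935052917, q_16 = 15·726139755496614194093 + 51673078249886337691 = 10943769410699099249086 → 438046085255648935052917/10943769410699099249086
APPEND 17: p_17 = 17·438046085255648935052917 + 29065184517942660580887 = 7475848633863974556480476, q_17 = 17·10943769410699099249086 + 726139755496614194093 = 186770219737381301428555 → 7475848633863974556480476/186770219737381301428555
APPEND 14: p_18 = 14·7475848633863974556480476 + 438046085255648935052917 = 105099926959351292725779581, q_18 = 14·186770219737381301428555 + 10943769410699099249086 = 2625726845734037319248856 → 105099926959351292725779581/2625726845734037319248856
APPEND 3: p_19 = 3·105099926959351292725779581 + 7475848633863974556480476 = 322775629511917852733819219, q_19 = 3·2625726845734037319248856 + 186770219737381301428555 = 8063950756939493259175123 → 322775629511917852733819219/8063950756939493259175123

909293/22717
42761988/1068329
2010722729/50234180
4023153209641/100511025009
125384581581810/3132501338729
112970841173127871/2822367046631379
2263056999481639551/56538283982475730
108739706816291826319/2716659998205466419
2068317486509026339612/51673078249886337691
438046085255648935052917/10943769410699099249086
7475848633863974556480476/186770219737381301428555
105099926959351292725779581/2625726845734037319248856
322775629511917852733819219/8063950756939493259175123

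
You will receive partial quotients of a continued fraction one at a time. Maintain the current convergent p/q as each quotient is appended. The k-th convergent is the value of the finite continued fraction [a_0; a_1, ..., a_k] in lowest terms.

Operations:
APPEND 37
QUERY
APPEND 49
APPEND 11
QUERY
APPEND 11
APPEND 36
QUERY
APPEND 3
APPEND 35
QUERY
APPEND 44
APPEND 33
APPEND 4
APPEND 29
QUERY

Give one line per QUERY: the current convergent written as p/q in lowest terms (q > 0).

APPEND 37: p_0 = 37·1 + 0 = 37, q_0 = 37·0 + 1 = 1 → 37/1
APPEND 49: p_1 = 49·37 + 1 = 1814, q_1 = 49·1 + 0 = 49 → 1814/49
APPEND 11: p_2 = 11·1814 + 37 = 19991, q_2 = 11·49 + 1 = 540 → 19991/540
APPEND 11: p_3 = 11·19991 + 1814 = 221715, q_3 = 11·540 + 49 = 5989 → 221715/5989
APPEND 36: p_4 = 36·221715 + 19991 = 8001731, q_4 = 36·5989 + 540 = 216144 → 8001731/216144
APPEND 3: p_5 = 3·8001731 + 221715 = 24226908, q_5 = 3·216144 + 5989 = 654421 → 24226908/654421
APPEND 35: p_6 = 35·24226908 + 8001731 = 855943511, q_6 = 35·654421 + 216144 = 23120879 → 855943511/23120879
APPEND 44: p_7 = 44·855943511 + 24226908 = 37685741392, q_7 = 44·23120879 + 654421 = 1017973097 → 37685741392/1017973097
APPEND 33: p_8 = 33·37685741392 + 855943511 = 1244485409447, q_8 = 33·1017973097 + 23120879 = 33616233080 → 1244485409447/33616233080
APPEND 4: p_9 = 4·1244485409447 + 37685741392 = 5015627379180, q_9 = 4·33616233080 + 1017973097 = 135482905417 → 5015627379180/135482905417
APPEND 29: p_10 = 29·5015627379180 + 1244485409447 = 146697679405667, q_10 = 29·135482905417 + 33616233080 = 3962620490173 → 146697679405667/3962620490173

37/1
19991/540
8001731/216144
855943511/23120879
146697679405667/3962620490173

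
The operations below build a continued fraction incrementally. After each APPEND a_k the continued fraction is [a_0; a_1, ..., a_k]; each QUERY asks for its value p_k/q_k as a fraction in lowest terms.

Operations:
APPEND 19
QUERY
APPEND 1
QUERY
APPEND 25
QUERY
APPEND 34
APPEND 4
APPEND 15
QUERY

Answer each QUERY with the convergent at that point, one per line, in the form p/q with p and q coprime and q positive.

APPEND 19: p_0 = 19·1 + 0 = 19, q_0 = 19·0 + 1 = 1 → 19/1
APPEND 1: p_1 = 1·19 + 1 = 20, q_1 = 1·1 + 0 = 1 → 20/1
APPEND 25: p_2 = 25·20 + 19 = 519, q_2 = 25·1 + 1 = 26 → 519/26
APPEND 34: p_3 = 34·519 + 20 = 17666, q_3 = 34·26 + 1 = 885 → 17666/885
APPEND 4: p_4 = 4·17666 + 519 = 71183, q_4 = 4·885 + 26 = 3566 → 71183/3566
APPEND 15: p_5 = 15·71183 + 17666 = 1085411, q_5 = 15·3566 + 885 = 54375 → 1085411/54375

19/1
20/1
519/26
1085411/54375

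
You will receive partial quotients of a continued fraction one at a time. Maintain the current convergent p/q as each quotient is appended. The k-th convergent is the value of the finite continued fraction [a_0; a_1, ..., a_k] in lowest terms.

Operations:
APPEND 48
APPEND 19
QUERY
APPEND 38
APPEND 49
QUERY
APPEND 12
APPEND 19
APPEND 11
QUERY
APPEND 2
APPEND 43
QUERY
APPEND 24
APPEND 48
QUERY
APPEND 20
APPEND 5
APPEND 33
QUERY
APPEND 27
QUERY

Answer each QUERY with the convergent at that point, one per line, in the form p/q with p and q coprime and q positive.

913/19
1703271/35446
4318274721/89865656
392490394478/8167939525
452974733245886/9426651657109
1520389460829983544/31640135262476455
41096313034451020529/855236724996286209

APPEND 48: p_0 = 48·1 + 0 = 48, q_0 = 48·0 + 1 = 1 → 48/1
APPEND 19: p_1 = 19·48 + 1 = 913, q_1 = 19·1 + 0 = 19 → 913/19
APPEND 38: p_2 = 38·913 + 48 = 34742, q_2 = 38·19 + 1 = 723 → 34742/723
APPEND 49: p_3 = 49·34742 + 913 = 1703271, q_3 = 49·723 + 19 = 35446 → 1703271/35446
APPEND 12: p_4 = 12·1703271 + 34742 = 20473994, q_4 = 12·35446 + 723 = 426075 → 20473994/426075
APPEND 19: p_5 = 19·20473994 + 1703271 = 390709157, q_5 = 19·426075 + 35446 = 8130871 → 390709157/8130871
APPEND 11: p_6 = 11·390709157 + 20473994 = 4318274721, q_6 = 11·8130871 + 426075 = 89865656 → 4318274721/89865656
APPEND 2: p_7 = 2·4318274721 + 390709157 = 9027258599, q_7 = 2·89865656 + 8130871 = 187862183 → 9027258599/187862183
APPEND 43: p_8 = 43·9027258599 + 4318274721 = 392490394478, q_8 = 43·187862183 + 89865656 = 8167939525 → 392490394478/8167939525
APPEND 24: p_9 = 24·392490394478 + 9027258599 = 9428796726071, q_9 = 24·8167939525 + 187862183 = 196218410783 → 9428796726071/196218410783
APPEND 48: p_10 = 48·9428796726071 + 392490394478 = 452974733245886, q_10 = 48·196218410783 + 8167939525 = 9426651657109 → 452974733245886/9426651657109
APPEND 20: p_11 = 20·452974733245886 + 9428796726071 = 9068923461643791, q_11 = 20·9426651657109 + 196218410783 = 188729251552963 → 9068923461643791/188729251552963
APPEND 5: p_12 = 5·9068923461643791 + 452974733245886 = 45797592041464841, q_12 = 5·188729251552963 + 9426651657109 = 953072909421924 → 45797592041464841/953072909421924
APPEND 33: p_13 = 33·45797592041464841 + 9068923461643791 = 1520389460829983544, q_13 = 33·953072909421924 + 188729251552963 = 31640135262476455 → 1520389460829983544/31640135262476455
APPEND 27: p_14 = 27·1520389460829983544 + 45797592041464841 = 41096313034451020529, q_14 = 27·31640135262476455 + 953072909421924 = 855236724996286209 → 41096313034451020529/855236724996286209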